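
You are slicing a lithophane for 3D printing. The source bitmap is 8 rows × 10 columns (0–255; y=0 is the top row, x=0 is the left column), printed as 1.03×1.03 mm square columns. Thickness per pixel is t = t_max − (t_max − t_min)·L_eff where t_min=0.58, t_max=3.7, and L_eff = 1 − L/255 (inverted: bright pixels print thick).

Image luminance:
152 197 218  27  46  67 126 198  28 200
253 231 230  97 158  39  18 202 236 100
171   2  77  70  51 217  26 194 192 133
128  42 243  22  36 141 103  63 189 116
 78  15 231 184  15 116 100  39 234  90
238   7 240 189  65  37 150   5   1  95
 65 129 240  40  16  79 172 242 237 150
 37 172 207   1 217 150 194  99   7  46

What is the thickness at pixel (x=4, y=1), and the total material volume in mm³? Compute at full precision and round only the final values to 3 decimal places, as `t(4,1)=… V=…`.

span = t_max - t_min = 3.7 - 0.58 = 3.120
L(4,1) = 158, L_eff = 1 - 158/255 = 0.380392 (inverted)
t(4,1) = 3.7 - 3.120·0.380392 = 2.513
Σt over all 8·10 pixels = 349968/2125 ≈ 164.6908235
V = pitch²·Σt = 1.03²·349968/2125 = 174.720

t(4,1)=2.513 V=174.720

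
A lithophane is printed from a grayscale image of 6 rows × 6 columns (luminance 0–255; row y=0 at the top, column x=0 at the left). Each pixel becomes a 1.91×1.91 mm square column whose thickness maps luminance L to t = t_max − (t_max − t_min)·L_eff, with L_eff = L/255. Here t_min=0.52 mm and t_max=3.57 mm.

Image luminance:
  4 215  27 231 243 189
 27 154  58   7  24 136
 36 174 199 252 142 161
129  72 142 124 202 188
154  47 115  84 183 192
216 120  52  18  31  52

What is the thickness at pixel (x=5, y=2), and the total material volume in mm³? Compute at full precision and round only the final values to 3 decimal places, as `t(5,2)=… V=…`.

t(5,2)=1.644 V=276.864

span = t_max - t_min = 3.57 - 0.52 = 3.050
L(5,2) = 161, L_eff = 161/255 = 0.631373
t(5,2) = 3.57 - 3.050·0.631373 = 1.644
Σt over all 6·6 pixels = 96763/1275 ≈ 75.8925490
V = pitch²·Σt = 1.91²·96763/1275 = 276.864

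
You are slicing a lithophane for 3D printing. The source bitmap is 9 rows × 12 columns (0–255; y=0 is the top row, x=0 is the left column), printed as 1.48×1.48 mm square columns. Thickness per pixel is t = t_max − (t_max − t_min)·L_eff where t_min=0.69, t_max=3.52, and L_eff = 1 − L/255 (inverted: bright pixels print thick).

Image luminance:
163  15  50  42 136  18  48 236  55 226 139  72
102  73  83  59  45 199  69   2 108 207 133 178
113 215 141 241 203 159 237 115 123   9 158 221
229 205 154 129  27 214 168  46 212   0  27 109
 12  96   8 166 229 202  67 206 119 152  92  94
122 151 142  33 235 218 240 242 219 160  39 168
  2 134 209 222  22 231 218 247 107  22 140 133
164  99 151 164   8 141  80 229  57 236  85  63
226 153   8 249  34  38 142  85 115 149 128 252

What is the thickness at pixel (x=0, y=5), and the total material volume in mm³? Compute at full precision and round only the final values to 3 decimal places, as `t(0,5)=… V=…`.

t(0,5)=2.044 V=505.210

span = t_max - t_min = 3.52 - 0.69 = 2.830
L(0,5) = 122, L_eff = 1 - 122/255 = 0.521569 (inverted)
t(0,5) = 3.52 - 2.830·0.521569 = 2.044
Σt over all 9·12 pixels = 1470376/6375 ≈ 230.6472157
V = pitch²·Σt = 1.48²·1470376/6375 = 505.210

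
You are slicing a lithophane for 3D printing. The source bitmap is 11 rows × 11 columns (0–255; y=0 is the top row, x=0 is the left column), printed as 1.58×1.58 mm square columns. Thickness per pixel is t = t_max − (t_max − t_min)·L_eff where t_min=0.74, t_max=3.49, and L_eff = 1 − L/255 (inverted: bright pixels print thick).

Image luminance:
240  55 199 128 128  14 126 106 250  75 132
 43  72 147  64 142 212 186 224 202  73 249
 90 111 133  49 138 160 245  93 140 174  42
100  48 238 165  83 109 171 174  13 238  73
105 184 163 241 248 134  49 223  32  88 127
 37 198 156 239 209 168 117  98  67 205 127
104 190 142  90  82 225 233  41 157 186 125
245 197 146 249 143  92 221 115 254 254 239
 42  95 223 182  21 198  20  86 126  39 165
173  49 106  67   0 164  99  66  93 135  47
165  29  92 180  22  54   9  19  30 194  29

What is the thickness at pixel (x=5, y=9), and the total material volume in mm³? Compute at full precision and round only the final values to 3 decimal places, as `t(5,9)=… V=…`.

t(5,9)=2.509 V=649.379

span = t_max - t_min = 3.49 - 0.74 = 2.750
L(5,9) = 164, L_eff = 1 - 164/255 = 0.356863 (inverted)
t(5,9) = 3.49 - 2.750·0.356863 = 2.509
Σt over all 11·11 pixels = 331661/1275 ≈ 260.1262745
V = pitch²·Σt = 1.58²·331661/1275 = 649.379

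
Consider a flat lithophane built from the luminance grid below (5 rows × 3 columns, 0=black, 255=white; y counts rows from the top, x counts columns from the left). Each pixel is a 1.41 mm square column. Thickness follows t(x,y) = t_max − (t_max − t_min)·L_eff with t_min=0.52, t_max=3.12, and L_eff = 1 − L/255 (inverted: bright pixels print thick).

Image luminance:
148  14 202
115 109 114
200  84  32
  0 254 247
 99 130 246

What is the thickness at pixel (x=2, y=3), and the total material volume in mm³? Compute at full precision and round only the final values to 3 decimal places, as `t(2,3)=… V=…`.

span = t_max - t_min = 3.12 - 0.52 = 2.600
L(2,3) = 247, L_eff = 1 - 247/255 = 0.031373 (inverted)
t(2,3) = 3.12 - 2.600·0.031373 = 3.038
Σt over all 5·3 pixels = 35867/1275 ≈ 28.1309804
V = pitch²·Σt = 1.41²·35867/1275 = 55.927

t(2,3)=3.038 V=55.927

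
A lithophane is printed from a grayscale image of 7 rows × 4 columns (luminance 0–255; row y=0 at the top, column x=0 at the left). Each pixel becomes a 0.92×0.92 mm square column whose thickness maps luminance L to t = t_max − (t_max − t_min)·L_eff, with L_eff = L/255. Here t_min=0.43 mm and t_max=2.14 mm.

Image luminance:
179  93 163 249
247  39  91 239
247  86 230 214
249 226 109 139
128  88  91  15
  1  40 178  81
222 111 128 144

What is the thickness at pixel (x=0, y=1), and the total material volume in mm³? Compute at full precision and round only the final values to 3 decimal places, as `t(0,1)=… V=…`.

t(0,1)=0.484 V=27.860

span = t_max - t_min = 2.14 - 0.43 = 1.710
L(0,1) = 247, L_eff = 247/255 = 0.968627
t(0,1) = 2.14 - 1.710·0.968627 = 0.484
Σt over all 7·4 pixels = 279781/8500 ≈ 32.9154118
V = pitch²·Σt = 0.92²·279781/8500 = 27.860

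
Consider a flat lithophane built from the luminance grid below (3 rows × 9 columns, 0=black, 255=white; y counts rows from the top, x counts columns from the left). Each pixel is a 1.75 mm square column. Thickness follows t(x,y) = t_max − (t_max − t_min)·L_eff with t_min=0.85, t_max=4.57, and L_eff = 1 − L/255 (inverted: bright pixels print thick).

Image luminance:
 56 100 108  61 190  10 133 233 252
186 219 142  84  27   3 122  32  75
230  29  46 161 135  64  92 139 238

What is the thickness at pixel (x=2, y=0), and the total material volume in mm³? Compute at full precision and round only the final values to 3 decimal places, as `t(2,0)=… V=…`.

span = t_max - t_min = 4.57 - 0.85 = 3.720
L(2,0) = 108, L_eff = 1 - 108/255 = 0.576471 (inverted)
t(2,0) = 4.57 - 3.720·0.576471 = 2.426
Σt over all 3·9 pixels = 587783/8500 ≈ 69.1509412
V = pitch²·Σt = 1.75²·587783/8500 = 211.775

t(2,0)=2.426 V=211.775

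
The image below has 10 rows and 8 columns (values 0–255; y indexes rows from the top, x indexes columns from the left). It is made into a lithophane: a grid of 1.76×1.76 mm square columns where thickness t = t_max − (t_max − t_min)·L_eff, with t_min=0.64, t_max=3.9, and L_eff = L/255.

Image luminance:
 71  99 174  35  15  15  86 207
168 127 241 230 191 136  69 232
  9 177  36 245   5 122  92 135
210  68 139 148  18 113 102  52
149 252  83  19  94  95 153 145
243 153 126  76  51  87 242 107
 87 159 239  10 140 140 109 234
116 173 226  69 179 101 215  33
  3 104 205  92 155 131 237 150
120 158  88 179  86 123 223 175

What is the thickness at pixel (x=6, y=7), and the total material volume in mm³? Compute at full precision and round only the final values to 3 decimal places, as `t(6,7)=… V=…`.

t(6,7)=1.151 V=558.524

span = t_max - t_min = 3.9 - 0.64 = 3.260
L(6,7) = 215, L_eff = 215/255 = 0.843137
t(6,7) = 3.9 - 3.260·0.843137 = 1.151
Σt over all 10·8 pixels = 2298937/12750 ≈ 180.3087843
V = pitch²·Σt = 1.76²·2298937/12750 = 558.524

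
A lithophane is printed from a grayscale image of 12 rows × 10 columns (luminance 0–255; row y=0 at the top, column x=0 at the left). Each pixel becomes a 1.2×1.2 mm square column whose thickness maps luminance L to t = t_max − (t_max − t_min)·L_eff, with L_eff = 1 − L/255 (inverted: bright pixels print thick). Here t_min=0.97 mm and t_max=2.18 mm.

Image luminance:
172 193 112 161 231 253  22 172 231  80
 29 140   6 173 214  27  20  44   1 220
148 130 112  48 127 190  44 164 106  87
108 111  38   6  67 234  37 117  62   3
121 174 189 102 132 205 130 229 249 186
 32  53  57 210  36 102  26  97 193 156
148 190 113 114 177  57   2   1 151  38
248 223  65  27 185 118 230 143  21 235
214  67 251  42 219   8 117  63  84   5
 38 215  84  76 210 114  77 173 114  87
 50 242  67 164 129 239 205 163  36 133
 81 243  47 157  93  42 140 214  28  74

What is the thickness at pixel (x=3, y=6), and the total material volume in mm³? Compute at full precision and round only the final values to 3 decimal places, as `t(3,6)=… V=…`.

t(3,6)=1.511 V=266.079

span = t_max - t_min = 2.18 - 0.97 = 1.210
L(3,6) = 114, L_eff = 1 - 114/255 = 0.552941 (inverted)
t(3,6) = 2.18 - 1.210·0.552941 = 1.511
Σt over all 12·10 pixels = 471181/2550 ≈ 184.7768627
V = pitch²·Σt = 1.2²·471181/2550 = 266.079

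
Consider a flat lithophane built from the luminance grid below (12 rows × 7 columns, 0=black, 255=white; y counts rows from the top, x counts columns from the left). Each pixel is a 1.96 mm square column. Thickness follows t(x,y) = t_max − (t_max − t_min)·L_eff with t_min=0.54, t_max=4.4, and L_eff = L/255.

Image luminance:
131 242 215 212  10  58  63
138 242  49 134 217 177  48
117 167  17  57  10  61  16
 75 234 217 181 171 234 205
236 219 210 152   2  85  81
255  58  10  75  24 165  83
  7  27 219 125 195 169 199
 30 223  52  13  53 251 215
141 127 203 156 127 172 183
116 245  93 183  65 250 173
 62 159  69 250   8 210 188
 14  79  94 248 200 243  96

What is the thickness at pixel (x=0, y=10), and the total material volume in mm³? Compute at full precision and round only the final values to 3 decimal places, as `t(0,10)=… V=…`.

span = t_max - t_min = 4.4 - 0.54 = 3.860
L(0,10) = 62, L_eff = 62/255 = 0.243137
t(0,10) = 4.4 - 3.860·0.243137 = 3.461
Σt over all 12·7 pixels = 506879/2550 ≈ 198.7760784
V = pitch²·Σt = 1.96²·506879/2550 = 763.618

t(0,10)=3.461 V=763.618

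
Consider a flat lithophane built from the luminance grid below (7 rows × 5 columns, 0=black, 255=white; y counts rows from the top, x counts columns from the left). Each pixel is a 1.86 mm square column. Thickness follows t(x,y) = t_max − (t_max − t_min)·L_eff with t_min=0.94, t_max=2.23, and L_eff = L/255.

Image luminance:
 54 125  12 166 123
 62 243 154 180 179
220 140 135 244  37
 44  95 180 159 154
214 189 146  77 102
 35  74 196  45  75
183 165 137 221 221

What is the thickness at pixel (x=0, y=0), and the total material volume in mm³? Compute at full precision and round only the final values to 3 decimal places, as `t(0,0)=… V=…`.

span = t_max - t_min = 2.23 - 0.94 = 1.290
L(0,0) = 54, L_eff = 54/255 = 0.211765
t(0,0) = 2.23 - 1.290·0.211765 = 1.957
Σt over all 7·5 pixels = 457627/8500 ≈ 53.8384706
V = pitch²·Σt = 1.86²·457627/8500 = 186.260

t(0,0)=1.957 V=186.260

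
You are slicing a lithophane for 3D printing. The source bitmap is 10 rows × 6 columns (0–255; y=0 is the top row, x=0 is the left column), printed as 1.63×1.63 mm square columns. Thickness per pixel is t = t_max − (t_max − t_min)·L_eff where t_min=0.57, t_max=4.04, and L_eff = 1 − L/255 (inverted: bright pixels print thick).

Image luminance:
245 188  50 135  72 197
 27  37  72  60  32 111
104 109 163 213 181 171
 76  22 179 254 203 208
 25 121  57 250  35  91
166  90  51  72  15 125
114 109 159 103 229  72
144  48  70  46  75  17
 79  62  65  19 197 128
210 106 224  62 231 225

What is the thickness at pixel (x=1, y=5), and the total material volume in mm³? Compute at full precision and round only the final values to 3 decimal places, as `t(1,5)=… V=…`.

t(1,5)=1.795 V=343.985

span = t_max - t_min = 4.04 - 0.57 = 3.470
L(1,5) = 90, L_eff = 1 - 90/255 = 0.647059 (inverted)
t(1,5) = 4.04 - 3.470·0.647059 = 1.795
Σt over all 10·6 pixels = 3301447/25500 ≈ 129.4685098
V = pitch²·Σt = 1.63²·3301447/25500 = 343.985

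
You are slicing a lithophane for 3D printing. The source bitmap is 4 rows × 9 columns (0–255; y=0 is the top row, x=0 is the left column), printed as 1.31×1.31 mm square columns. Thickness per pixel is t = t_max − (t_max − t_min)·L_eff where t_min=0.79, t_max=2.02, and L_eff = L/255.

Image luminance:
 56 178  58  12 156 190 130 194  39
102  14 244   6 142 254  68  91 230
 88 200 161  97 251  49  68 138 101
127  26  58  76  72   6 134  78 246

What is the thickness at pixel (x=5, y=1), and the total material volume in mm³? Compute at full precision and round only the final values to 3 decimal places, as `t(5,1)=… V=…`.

span = t_max - t_min = 2.02 - 0.79 = 1.230
L(5,1) = 254, L_eff = 254/255 = 0.996078
t(5,1) = 2.02 - 1.230·0.996078 = 0.795
Σt over all 4·9 pixels = 22419/425 ≈ 52.7505882
V = pitch²·Σt = 1.31²·22419/425 = 90.525

t(5,1)=0.795 V=90.525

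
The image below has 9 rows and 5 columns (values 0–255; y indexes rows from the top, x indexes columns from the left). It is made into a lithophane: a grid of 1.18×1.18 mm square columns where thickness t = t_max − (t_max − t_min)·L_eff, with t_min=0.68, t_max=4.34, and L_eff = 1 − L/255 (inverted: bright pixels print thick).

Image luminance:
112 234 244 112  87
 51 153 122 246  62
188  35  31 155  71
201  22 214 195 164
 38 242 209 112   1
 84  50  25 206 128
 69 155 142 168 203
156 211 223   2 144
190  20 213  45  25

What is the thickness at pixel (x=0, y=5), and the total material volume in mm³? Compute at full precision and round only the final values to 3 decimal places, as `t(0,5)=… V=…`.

t(0,5)=1.886 V=157.721

span = t_max - t_min = 4.34 - 0.68 = 3.660
L(0,5) = 84, L_eff = 1 - 84/255 = 0.670588 (inverted)
t(0,5) = 4.34 - 3.660·0.670588 = 1.886
Σt over all 9·5 pixels = 48141/425 ≈ 113.2729412
V = pitch²·Σt = 1.18²·48141/425 = 157.721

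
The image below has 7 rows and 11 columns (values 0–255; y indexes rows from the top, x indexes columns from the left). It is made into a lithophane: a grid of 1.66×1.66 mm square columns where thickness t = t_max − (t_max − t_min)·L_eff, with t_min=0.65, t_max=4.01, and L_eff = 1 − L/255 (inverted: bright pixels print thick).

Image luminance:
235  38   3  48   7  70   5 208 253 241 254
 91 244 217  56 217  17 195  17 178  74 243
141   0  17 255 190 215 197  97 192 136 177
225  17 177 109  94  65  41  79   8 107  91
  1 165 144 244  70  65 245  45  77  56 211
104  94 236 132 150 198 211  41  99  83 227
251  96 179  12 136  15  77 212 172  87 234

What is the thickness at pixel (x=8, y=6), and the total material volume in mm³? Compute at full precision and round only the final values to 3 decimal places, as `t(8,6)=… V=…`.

span = t_max - t_min = 4.01 - 0.65 = 3.360
L(8,6) = 172, L_eff = 1 - 172/255 = 0.325490 (inverted)
t(8,6) = 4.01 - 3.360·0.325490 = 2.916
Σt over all 7·11 pixels = 307069/1700 ≈ 180.6288235
V = pitch²·Σt = 1.66²·307069/1700 = 497.741

t(8,6)=2.916 V=497.741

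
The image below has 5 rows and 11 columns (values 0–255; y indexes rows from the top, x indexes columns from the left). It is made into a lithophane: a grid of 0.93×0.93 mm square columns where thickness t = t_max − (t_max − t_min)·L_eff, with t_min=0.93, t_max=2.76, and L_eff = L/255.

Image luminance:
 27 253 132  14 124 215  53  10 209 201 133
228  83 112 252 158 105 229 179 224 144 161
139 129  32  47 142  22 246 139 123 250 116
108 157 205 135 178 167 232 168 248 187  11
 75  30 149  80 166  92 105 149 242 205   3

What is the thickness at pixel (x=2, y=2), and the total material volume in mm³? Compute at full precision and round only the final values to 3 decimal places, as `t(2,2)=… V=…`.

t(2,2)=2.530 V=83.356

span = t_max - t_min = 2.76 - 0.93 = 1.830
L(2,2) = 32, L_eff = 32/255 = 0.125490
t(2,2) = 2.76 - 1.830·0.125490 = 2.530
Σt over all 5·11 pixels = 819197/8500 ≈ 96.3761176
V = pitch²·Σt = 0.93²·819197/8500 = 83.356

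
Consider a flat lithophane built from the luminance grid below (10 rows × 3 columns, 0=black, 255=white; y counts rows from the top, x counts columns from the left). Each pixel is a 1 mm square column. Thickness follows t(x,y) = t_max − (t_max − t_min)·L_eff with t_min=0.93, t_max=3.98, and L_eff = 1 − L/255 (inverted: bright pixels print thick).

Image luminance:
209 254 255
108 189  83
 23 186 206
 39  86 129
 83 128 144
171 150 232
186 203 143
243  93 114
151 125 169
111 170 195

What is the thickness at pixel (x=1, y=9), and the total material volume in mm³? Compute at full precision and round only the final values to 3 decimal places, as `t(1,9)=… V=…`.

t(1,9)=2.963 V=82.656

span = t_max - t_min = 3.98 - 0.93 = 3.050
L(1,9) = 170, L_eff = 1 - 170/255 = 0.333333 (inverted)
t(1,9) = 3.98 - 3.050·0.333333 = 2.963
Σt over all 10·3 pixels = 35129/425 ≈ 82.6564706
V = pitch²·Σt = 1²·35129/425 = 82.656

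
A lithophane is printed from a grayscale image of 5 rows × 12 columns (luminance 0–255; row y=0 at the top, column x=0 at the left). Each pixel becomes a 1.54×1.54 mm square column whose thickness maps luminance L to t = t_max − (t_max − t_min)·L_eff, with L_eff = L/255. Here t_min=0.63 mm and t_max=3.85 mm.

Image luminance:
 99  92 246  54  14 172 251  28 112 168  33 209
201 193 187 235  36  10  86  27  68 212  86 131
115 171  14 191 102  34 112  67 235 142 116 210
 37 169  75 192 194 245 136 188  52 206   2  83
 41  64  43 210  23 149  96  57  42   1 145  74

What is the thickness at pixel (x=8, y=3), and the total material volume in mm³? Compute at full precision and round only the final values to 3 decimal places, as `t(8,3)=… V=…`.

t(8,3)=3.193 V=338.718

span = t_max - t_min = 3.85 - 0.63 = 3.220
L(8,3) = 52, L_eff = 52/255 = 0.203922
t(8,3) = 3.85 - 3.220·0.203922 = 3.193
Σt over all 5·12 pixels = 1820987/12750 ≈ 142.8225098
V = pitch²·Σt = 1.54²·1820987/12750 = 338.718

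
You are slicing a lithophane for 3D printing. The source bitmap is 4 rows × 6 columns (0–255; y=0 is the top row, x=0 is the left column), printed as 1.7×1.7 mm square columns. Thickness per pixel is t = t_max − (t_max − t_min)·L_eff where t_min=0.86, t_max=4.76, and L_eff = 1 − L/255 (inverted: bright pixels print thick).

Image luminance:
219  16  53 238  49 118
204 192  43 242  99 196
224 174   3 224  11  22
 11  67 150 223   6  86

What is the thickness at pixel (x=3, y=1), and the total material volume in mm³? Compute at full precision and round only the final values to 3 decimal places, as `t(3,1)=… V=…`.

t(3,1)=4.561 V=186.504

span = t_max - t_min = 4.76 - 0.86 = 3.900
L(3,1) = 242, L_eff = 1 - 242/255 = 0.050980 (inverted)
t(3,1) = 4.76 - 3.900·0.050980 = 4.561
Σt over all 4·6 pixels = 27427/425 ≈ 64.5341176
V = pitch²·Σt = 1.7²·27427/425 = 186.504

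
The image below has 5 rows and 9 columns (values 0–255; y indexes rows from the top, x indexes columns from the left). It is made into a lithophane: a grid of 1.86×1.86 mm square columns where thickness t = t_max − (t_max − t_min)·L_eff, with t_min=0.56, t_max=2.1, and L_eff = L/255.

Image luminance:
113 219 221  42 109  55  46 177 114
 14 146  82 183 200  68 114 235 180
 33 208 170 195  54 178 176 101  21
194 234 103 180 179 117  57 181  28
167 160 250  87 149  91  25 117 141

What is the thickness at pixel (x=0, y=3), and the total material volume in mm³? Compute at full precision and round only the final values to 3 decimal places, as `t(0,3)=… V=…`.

span = t_max - t_min = 2.1 - 0.56 = 1.540
L(0,3) = 194, L_eff = 194/255 = 0.760784
t(0,3) = 2.1 - 1.540·0.760784 = 0.928
Σt over all 5·9 pixels = 749497/12750 ≈ 58.7840784
V = pitch²·Σt = 1.86²·749497/12750 = 203.369

t(0,3)=0.928 V=203.369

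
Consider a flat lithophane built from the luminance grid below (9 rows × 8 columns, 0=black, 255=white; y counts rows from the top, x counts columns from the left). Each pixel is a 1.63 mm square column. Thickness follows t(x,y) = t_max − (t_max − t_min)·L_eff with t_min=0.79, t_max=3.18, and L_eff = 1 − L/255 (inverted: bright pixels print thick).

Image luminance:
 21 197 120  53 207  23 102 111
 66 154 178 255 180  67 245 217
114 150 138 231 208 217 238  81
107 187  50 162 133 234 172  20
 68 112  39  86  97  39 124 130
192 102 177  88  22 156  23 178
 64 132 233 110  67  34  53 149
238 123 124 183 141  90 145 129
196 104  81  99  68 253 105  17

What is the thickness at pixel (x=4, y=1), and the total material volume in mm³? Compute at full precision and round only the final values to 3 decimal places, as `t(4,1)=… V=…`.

t(4,1)=2.477 V=380.446

span = t_max - t_min = 3.18 - 0.79 = 2.390
L(4,1) = 180, L_eff = 1 - 180/255 = 0.294118 (inverted)
t(4,1) = 3.18 - 2.390·0.294118 = 2.477
Σt over all 9·8 pixels = 3651391/25500 ≈ 143.1918039
V = pitch²·Σt = 1.63²·3651391/25500 = 380.446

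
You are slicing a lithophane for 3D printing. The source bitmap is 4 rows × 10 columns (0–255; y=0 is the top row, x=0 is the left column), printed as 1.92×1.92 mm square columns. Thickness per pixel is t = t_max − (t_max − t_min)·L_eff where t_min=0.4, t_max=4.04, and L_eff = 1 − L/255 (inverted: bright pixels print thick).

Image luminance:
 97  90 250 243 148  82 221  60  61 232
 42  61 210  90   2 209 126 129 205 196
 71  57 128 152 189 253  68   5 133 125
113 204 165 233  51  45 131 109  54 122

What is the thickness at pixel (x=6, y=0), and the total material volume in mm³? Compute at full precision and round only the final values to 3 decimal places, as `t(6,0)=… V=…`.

t(6,0)=3.555 V=330.615

span = t_max - t_min = 4.04 - 0.4 = 3.640
L(6,0) = 221, L_eff = 1 - 221/255 = 0.133333 (inverted)
t(6,0) = 4.04 - 3.640·0.133333 = 3.555
Σt over all 4·10 pixels = 571742/6375 ≈ 89.6850196
V = pitch²·Σt = 1.92²·571742/6375 = 330.615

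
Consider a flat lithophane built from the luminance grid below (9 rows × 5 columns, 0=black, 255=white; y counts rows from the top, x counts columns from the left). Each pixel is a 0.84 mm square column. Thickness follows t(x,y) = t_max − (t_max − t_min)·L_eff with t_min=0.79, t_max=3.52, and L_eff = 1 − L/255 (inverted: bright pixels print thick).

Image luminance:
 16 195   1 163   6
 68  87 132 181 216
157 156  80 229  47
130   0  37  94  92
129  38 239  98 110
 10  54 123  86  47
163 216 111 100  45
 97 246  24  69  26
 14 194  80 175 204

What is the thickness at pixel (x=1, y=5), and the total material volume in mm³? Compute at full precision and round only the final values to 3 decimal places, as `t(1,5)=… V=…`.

span = t_max - t_min = 3.52 - 0.79 = 2.730
L(1,5) = 54, L_eff = 1 - 54/255 = 0.788235 (inverted)
t(1,5) = 3.52 - 2.730·0.788235 = 1.368
Σt over all 9·5 pixels = 73761/850 ≈ 86.7776471
V = pitch²·Σt = 0.84²·73761/850 = 61.230

t(1,5)=1.368 V=61.230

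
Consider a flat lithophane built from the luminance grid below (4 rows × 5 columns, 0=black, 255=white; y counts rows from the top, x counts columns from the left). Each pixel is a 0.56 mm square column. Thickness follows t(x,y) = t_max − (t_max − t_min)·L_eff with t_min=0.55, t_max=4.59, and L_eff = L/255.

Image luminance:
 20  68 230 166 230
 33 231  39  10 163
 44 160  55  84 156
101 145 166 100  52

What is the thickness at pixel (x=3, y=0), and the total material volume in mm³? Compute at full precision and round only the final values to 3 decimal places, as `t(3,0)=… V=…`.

t(3,0)=1.960 V=17.595

span = t_max - t_min = 4.59 - 0.55 = 4.040
L(3,0) = 166, L_eff = 166/255 = 0.650980
t(3,0) = 4.59 - 4.040·0.650980 = 1.960
Σt over all 4·5 pixels = 119224/2125 ≈ 56.1054118
V = pitch²·Σt = 0.56²·119224/2125 = 17.595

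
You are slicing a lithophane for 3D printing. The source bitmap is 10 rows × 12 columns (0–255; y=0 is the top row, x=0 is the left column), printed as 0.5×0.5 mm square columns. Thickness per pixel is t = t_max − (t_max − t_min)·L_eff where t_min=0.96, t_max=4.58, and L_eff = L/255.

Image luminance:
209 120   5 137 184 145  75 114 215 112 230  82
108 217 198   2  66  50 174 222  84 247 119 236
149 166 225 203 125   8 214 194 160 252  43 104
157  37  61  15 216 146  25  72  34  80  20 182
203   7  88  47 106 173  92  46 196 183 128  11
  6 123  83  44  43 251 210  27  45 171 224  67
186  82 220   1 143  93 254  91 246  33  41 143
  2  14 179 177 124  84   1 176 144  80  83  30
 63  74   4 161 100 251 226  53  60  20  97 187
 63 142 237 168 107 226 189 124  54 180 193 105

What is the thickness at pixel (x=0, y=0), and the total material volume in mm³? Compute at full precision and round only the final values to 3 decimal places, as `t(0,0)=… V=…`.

span = t_max - t_min = 4.58 - 0.96 = 3.620
L(0,0) = 209, L_eff = 209/255 = 0.819608
t(0,0) = 4.58 - 3.620·0.819608 = 1.613
Σt over all 10·12 pixels = 2189278/6375 ≈ 343.4161569
V = pitch²·Σt = 0.5²·2189278/6375 = 85.854

t(0,0)=1.613 V=85.854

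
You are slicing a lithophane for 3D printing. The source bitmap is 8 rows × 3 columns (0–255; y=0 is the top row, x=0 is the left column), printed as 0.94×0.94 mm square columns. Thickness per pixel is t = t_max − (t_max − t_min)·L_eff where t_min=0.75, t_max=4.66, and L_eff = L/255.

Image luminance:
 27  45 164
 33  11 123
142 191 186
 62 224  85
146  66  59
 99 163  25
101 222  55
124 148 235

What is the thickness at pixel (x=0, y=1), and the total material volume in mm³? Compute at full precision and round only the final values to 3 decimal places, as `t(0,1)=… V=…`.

t(0,1)=4.154 V=61.753

span = t_max - t_min = 4.66 - 0.75 = 3.910
L(0,1) = 33, L_eff = 33/255 = 0.129412
t(0,1) = 4.66 - 3.910·0.129412 = 4.154
Σt over all 8·3 pixels = 69.888
V = pitch²·Σt = 0.94²·69.888 = 61.753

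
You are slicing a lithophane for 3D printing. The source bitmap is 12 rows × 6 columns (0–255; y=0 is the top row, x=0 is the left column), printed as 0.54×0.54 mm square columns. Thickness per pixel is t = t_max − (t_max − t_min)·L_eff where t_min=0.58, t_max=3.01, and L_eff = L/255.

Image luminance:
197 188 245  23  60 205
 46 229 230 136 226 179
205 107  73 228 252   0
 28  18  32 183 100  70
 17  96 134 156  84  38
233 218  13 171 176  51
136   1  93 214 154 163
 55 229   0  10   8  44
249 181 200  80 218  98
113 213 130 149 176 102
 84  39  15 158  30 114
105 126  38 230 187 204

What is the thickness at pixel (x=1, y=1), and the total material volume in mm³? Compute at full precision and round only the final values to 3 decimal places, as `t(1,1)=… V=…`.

span = t_max - t_min = 3.01 - 0.58 = 2.430
L(1,1) = 229, L_eff = 229/255 = 0.898039
t(1,1) = 3.01 - 2.430·0.898039 = 0.828
Σt over all 12·6 pixels = 131.022
V = pitch²·Σt = 0.54²·131.022 = 38.206

t(1,1)=0.828 V=38.206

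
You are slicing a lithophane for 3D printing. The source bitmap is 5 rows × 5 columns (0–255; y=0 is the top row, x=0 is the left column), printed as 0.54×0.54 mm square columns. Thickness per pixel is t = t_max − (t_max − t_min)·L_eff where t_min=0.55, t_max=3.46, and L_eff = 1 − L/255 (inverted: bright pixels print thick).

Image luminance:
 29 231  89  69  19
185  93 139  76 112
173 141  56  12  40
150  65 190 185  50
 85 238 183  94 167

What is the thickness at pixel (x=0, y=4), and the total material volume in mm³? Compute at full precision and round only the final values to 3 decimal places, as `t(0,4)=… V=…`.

t(0,4)=1.520 V=13.563

span = t_max - t_min = 3.46 - 0.55 = 2.910
L(0,4) = 85, L_eff = 1 - 85/255 = 0.666667 (inverted)
t(0,4) = 3.46 - 2.910·0.666667 = 1.520
Σt over all 5·5 pixels = 197681/4250 ≈ 46.5131765
V = pitch²·Σt = 0.54²·197681/4250 = 13.563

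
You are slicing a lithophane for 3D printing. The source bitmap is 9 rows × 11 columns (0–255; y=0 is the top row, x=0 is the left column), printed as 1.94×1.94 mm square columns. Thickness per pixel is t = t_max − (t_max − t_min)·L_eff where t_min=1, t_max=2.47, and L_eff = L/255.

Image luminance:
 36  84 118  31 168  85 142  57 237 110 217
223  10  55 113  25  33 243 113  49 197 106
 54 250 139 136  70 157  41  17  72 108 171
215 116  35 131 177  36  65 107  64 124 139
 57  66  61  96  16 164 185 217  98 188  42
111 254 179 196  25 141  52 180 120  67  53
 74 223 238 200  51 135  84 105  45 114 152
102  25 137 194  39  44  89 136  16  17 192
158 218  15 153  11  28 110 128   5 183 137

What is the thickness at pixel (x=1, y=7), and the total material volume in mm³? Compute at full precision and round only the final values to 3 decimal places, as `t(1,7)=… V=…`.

t(1,7)=2.326 V=681.613

span = t_max - t_min = 2.47 - 1 = 1.470
L(1,7) = 25, L_eff = 25/255 = 0.098039
t(1,7) = 2.47 - 1.470·0.098039 = 2.326
Σt over all 9·11 pixels = 1539407/8500 ≈ 181.1067059
V = pitch²·Σt = 1.94²·1539407/8500 = 681.613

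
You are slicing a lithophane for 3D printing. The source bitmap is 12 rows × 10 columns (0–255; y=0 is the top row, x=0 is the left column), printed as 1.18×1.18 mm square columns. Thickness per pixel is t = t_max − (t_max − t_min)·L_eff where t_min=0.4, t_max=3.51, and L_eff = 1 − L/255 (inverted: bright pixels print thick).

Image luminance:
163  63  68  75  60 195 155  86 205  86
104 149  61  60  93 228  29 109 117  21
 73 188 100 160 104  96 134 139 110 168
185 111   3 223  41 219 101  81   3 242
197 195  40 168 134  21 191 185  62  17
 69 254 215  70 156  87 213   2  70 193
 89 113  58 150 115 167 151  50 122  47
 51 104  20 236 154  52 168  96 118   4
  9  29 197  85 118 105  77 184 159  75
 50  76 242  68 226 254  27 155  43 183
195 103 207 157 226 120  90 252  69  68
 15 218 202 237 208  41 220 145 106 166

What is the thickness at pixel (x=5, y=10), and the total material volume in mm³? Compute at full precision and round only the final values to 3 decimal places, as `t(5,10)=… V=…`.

t(5,10)=1.864 V=315.092

span = t_max - t_min = 3.51 - 0.4 = 3.110
L(5,10) = 120, L_eff = 1 - 120/255 = 0.529412 (inverted)
t(5,10) = 3.51 - 3.110·0.529412 = 1.864
Σt over all 12·10 pixels = 1923503/8500 ≈ 226.2944706
V = pitch²·Σt = 1.18²·1923503/8500 = 315.092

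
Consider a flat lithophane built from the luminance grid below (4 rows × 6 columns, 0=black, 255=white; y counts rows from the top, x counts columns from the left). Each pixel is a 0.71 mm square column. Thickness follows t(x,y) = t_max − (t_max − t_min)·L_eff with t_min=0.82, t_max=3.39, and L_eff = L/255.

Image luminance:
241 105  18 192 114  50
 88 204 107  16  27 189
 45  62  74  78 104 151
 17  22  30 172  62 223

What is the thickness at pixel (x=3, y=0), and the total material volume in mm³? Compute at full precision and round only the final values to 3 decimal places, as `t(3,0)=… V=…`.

span = t_max - t_min = 3.39 - 0.82 = 2.570
L(3,0) = 192, L_eff = 192/255 = 0.752941
t(3,0) = 3.39 - 2.570·0.752941 = 1.455
Σt over all 4·6 pixels = 486731/8500 ≈ 57.2624706
V = pitch²·Σt = 0.71²·486731/8500 = 28.866

t(3,0)=1.455 V=28.866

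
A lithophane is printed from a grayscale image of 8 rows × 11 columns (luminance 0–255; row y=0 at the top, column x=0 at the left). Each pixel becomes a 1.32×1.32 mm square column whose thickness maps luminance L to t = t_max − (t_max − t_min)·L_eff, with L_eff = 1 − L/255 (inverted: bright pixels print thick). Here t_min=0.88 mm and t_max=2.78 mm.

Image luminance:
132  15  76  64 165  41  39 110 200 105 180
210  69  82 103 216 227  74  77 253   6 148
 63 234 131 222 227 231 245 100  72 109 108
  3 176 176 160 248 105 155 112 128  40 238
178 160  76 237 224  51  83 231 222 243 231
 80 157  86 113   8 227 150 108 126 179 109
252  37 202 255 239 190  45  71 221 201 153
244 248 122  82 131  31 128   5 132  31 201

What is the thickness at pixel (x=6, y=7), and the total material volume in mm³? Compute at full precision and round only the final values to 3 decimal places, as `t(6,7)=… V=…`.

span = t_max - t_min = 2.78 - 0.88 = 1.900
L(6,7) = 128, L_eff = 1 - 128/255 = 0.498039 (inverted)
t(6,7) = 2.78 - 1.900·0.498039 = 1.834
Σt over all 8·11 pixels = 144199/850 ≈ 169.6458824
V = pitch²·Σt = 1.32²·144199/850 = 295.591

t(6,7)=1.834 V=295.591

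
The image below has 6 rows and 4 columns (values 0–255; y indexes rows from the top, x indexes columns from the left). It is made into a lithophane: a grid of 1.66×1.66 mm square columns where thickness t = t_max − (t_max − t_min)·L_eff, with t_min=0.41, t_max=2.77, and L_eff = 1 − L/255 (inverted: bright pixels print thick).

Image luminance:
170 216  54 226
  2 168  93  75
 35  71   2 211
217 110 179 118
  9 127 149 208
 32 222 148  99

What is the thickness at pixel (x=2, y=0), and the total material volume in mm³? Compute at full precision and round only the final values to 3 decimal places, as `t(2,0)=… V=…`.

t(2,0)=0.910 V=102.119

span = t_max - t_min = 2.77 - 0.41 = 2.360
L(2,0) = 54, L_eff = 1 - 54/255 = 0.788235 (inverted)
t(2,0) = 2.77 - 2.360·0.788235 = 0.910
Σt over all 6·4 pixels = 13897/375 ≈ 37.0586667
V = pitch²·Σt = 1.66²·13897/375 = 102.119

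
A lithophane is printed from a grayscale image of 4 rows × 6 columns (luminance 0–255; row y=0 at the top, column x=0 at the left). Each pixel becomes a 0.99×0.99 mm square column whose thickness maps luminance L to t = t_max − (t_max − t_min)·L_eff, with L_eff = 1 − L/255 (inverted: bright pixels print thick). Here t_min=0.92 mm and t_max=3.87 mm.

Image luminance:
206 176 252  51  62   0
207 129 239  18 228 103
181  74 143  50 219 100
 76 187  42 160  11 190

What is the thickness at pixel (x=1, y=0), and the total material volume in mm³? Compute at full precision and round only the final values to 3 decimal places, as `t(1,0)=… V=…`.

t(1,0)=2.956 V=56.835

span = t_max - t_min = 3.87 - 0.92 = 2.950
L(1,0) = 176, L_eff = 1 - 176/255 = 0.309804 (inverted)
t(1,0) = 3.87 - 2.950·0.309804 = 2.956
Σt over all 4·6 pixels = 73936/1275 ≈ 57.9890196
V = pitch²·Σt = 0.99²·73936/1275 = 56.835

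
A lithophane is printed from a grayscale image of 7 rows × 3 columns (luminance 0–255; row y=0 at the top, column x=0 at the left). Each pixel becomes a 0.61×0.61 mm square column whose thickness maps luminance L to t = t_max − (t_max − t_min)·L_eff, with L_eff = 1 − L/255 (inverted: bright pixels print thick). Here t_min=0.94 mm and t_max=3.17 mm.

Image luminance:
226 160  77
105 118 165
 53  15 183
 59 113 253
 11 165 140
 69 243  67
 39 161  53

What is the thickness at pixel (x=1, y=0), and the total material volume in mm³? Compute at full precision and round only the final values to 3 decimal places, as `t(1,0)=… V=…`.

t(1,0)=2.339 V=15.399

span = t_max - t_min = 3.17 - 0.94 = 2.230
L(1,0) = 160, L_eff = 1 - 160/255 = 0.372549 (inverted)
t(1,0) = 3.17 - 2.230·0.372549 = 2.339
Σt over all 7·3 pixels = 70353/1700 ≈ 41.3841176
V = pitch²·Σt = 0.61²·70353/1700 = 15.399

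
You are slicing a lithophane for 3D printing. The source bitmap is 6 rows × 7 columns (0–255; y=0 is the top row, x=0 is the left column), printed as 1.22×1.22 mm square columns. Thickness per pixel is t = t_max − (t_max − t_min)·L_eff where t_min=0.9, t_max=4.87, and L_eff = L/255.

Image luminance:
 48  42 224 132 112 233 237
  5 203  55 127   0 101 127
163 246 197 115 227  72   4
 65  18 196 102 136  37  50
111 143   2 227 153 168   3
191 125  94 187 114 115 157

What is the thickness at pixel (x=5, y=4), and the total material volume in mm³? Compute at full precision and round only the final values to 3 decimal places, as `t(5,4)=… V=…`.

t(5,4)=2.254 V=187.093

span = t_max - t_min = 4.87 - 0.9 = 3.970
L(5,4) = 168, L_eff = 168/255 = 0.658824
t(5,4) = 4.87 - 3.970·0.658824 = 2.254
Σt over all 6·7 pixels = 534227/4250 ≈ 125.7004706
V = pitch²·Σt = 1.22²·534227/4250 = 187.093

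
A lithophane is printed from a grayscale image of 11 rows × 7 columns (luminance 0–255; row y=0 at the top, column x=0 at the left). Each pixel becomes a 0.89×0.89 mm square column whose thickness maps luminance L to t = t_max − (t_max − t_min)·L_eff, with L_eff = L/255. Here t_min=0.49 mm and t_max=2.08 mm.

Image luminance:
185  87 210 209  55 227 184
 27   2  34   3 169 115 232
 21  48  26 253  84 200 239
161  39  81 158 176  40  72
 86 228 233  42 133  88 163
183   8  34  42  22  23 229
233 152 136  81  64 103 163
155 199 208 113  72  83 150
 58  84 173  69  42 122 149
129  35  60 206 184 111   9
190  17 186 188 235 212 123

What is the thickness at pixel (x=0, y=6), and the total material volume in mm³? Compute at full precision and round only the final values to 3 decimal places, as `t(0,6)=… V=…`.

span = t_max - t_min = 2.08 - 0.49 = 1.590
L(0,6) = 233, L_eff = 233/255 = 0.913725
t(0,6) = 2.08 - 1.590·0.913725 = 0.627
Σt over all 11·7 pixels = 34643/340 ≈ 101.8911765
V = pitch²·Σt = 0.89²·34643/340 = 80.708

t(0,6)=0.627 V=80.708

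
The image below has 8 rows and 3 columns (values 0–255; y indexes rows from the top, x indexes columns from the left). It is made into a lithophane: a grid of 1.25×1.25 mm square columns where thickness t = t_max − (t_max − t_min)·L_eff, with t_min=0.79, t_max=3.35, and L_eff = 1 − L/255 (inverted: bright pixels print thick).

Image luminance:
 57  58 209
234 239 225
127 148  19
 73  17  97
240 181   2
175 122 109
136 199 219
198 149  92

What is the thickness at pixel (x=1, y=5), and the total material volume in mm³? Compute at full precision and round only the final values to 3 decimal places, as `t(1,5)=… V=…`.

t(1,5)=2.015 V=81.782

span = t_max - t_min = 3.35 - 0.79 = 2.560
L(1,5) = 122, L_eff = 1 - 122/255 = 0.521569 (inverted)
t(1,5) = 3.35 - 2.560·0.521569 = 2.015
Σt over all 8·3 pixels = 66734/1275 ≈ 52.3403922
V = pitch²·Σt = 1.25²·66734/1275 = 81.782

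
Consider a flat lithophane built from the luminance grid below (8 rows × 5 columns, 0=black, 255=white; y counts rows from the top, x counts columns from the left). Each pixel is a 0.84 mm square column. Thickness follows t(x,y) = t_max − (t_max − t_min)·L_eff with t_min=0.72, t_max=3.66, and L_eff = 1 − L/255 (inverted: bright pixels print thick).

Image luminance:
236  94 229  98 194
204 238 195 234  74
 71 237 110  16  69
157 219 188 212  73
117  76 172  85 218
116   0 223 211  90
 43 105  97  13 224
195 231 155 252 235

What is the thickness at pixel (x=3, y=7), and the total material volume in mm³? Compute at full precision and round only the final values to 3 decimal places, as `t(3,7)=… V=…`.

span = t_max - t_min = 3.66 - 0.72 = 2.940
L(3,7) = 252, L_eff = 1 - 252/255 = 0.011765 (inverted)
t(3,7) = 3.66 - 2.940·0.011765 = 3.625
Σt over all 8·5 pixels = 208347/2125 ≈ 98.0456471
V = pitch²·Σt = 0.84²·208347/2125 = 69.181

t(3,7)=3.625 V=69.181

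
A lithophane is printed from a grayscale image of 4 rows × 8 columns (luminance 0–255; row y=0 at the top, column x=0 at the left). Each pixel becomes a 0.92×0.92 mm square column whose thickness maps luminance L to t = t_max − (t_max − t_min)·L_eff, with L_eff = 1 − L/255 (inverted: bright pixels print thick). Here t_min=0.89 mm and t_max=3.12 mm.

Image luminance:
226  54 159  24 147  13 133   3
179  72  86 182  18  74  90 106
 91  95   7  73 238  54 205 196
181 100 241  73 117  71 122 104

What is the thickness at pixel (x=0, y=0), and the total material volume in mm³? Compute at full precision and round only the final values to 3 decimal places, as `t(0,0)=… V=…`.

t(0,0)=2.866 V=50.264

span = t_max - t_min = 3.12 - 0.89 = 2.230
L(0,0) = 226, L_eff = 1 - 226/255 = 0.113725 (inverted)
t(0,0) = 3.12 - 2.230·0.113725 = 2.866
Σt over all 4·8 pixels = 252387/4250 ≈ 59.3851765
V = pitch²·Σt = 0.92²·252387/4250 = 50.264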